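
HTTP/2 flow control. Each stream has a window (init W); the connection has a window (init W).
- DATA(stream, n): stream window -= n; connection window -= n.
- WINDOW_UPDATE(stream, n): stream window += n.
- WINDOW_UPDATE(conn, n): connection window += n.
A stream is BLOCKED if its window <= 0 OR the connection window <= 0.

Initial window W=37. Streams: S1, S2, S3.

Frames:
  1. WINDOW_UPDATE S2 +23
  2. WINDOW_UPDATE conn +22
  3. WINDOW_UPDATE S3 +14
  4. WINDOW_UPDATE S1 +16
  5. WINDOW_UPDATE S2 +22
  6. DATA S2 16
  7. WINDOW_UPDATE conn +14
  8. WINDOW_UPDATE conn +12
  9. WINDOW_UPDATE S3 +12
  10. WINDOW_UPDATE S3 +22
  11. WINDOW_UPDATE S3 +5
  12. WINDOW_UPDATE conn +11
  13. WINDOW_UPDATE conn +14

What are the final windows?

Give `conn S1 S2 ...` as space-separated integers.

Op 1: conn=37 S1=37 S2=60 S3=37 blocked=[]
Op 2: conn=59 S1=37 S2=60 S3=37 blocked=[]
Op 3: conn=59 S1=37 S2=60 S3=51 blocked=[]
Op 4: conn=59 S1=53 S2=60 S3=51 blocked=[]
Op 5: conn=59 S1=53 S2=82 S3=51 blocked=[]
Op 6: conn=43 S1=53 S2=66 S3=51 blocked=[]
Op 7: conn=57 S1=53 S2=66 S3=51 blocked=[]
Op 8: conn=69 S1=53 S2=66 S3=51 blocked=[]
Op 9: conn=69 S1=53 S2=66 S3=63 blocked=[]
Op 10: conn=69 S1=53 S2=66 S3=85 blocked=[]
Op 11: conn=69 S1=53 S2=66 S3=90 blocked=[]
Op 12: conn=80 S1=53 S2=66 S3=90 blocked=[]
Op 13: conn=94 S1=53 S2=66 S3=90 blocked=[]

Answer: 94 53 66 90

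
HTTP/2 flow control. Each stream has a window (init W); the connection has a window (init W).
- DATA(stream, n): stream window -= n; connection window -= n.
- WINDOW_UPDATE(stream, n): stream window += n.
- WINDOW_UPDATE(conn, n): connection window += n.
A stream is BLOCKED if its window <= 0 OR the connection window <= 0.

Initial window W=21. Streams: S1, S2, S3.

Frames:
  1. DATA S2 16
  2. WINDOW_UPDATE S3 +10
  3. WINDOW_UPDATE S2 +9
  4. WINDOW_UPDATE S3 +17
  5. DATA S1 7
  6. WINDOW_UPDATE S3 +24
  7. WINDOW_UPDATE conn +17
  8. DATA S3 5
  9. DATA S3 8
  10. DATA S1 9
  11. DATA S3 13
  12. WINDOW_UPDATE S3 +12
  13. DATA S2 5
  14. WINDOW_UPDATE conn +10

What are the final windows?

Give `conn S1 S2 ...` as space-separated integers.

Op 1: conn=5 S1=21 S2=5 S3=21 blocked=[]
Op 2: conn=5 S1=21 S2=5 S3=31 blocked=[]
Op 3: conn=5 S1=21 S2=14 S3=31 blocked=[]
Op 4: conn=5 S1=21 S2=14 S3=48 blocked=[]
Op 5: conn=-2 S1=14 S2=14 S3=48 blocked=[1, 2, 3]
Op 6: conn=-2 S1=14 S2=14 S3=72 blocked=[1, 2, 3]
Op 7: conn=15 S1=14 S2=14 S3=72 blocked=[]
Op 8: conn=10 S1=14 S2=14 S3=67 blocked=[]
Op 9: conn=2 S1=14 S2=14 S3=59 blocked=[]
Op 10: conn=-7 S1=5 S2=14 S3=59 blocked=[1, 2, 3]
Op 11: conn=-20 S1=5 S2=14 S3=46 blocked=[1, 2, 3]
Op 12: conn=-20 S1=5 S2=14 S3=58 blocked=[1, 2, 3]
Op 13: conn=-25 S1=5 S2=9 S3=58 blocked=[1, 2, 3]
Op 14: conn=-15 S1=5 S2=9 S3=58 blocked=[1, 2, 3]

Answer: -15 5 9 58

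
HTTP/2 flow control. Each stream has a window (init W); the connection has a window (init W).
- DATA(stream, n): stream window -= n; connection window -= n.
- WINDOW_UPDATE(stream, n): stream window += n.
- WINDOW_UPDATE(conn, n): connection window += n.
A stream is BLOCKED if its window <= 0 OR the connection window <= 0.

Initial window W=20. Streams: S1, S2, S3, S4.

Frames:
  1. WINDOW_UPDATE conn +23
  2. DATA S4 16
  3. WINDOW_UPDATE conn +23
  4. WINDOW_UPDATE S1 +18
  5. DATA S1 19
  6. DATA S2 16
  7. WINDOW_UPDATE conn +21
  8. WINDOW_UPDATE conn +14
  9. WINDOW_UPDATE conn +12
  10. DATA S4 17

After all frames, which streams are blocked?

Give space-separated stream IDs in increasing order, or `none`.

Op 1: conn=43 S1=20 S2=20 S3=20 S4=20 blocked=[]
Op 2: conn=27 S1=20 S2=20 S3=20 S4=4 blocked=[]
Op 3: conn=50 S1=20 S2=20 S3=20 S4=4 blocked=[]
Op 4: conn=50 S1=38 S2=20 S3=20 S4=4 blocked=[]
Op 5: conn=31 S1=19 S2=20 S3=20 S4=4 blocked=[]
Op 6: conn=15 S1=19 S2=4 S3=20 S4=4 blocked=[]
Op 7: conn=36 S1=19 S2=4 S3=20 S4=4 blocked=[]
Op 8: conn=50 S1=19 S2=4 S3=20 S4=4 blocked=[]
Op 9: conn=62 S1=19 S2=4 S3=20 S4=4 blocked=[]
Op 10: conn=45 S1=19 S2=4 S3=20 S4=-13 blocked=[4]

Answer: S4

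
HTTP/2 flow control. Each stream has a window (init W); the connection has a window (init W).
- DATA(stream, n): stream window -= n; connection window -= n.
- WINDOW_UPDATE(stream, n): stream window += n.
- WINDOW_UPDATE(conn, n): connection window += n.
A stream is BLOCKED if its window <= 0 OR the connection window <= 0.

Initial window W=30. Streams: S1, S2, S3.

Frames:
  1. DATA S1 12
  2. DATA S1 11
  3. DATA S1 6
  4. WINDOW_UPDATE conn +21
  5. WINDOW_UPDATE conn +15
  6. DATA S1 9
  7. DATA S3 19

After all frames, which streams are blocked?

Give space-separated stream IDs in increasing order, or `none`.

Op 1: conn=18 S1=18 S2=30 S3=30 blocked=[]
Op 2: conn=7 S1=7 S2=30 S3=30 blocked=[]
Op 3: conn=1 S1=1 S2=30 S3=30 blocked=[]
Op 4: conn=22 S1=1 S2=30 S3=30 blocked=[]
Op 5: conn=37 S1=1 S2=30 S3=30 blocked=[]
Op 6: conn=28 S1=-8 S2=30 S3=30 blocked=[1]
Op 7: conn=9 S1=-8 S2=30 S3=11 blocked=[1]

Answer: S1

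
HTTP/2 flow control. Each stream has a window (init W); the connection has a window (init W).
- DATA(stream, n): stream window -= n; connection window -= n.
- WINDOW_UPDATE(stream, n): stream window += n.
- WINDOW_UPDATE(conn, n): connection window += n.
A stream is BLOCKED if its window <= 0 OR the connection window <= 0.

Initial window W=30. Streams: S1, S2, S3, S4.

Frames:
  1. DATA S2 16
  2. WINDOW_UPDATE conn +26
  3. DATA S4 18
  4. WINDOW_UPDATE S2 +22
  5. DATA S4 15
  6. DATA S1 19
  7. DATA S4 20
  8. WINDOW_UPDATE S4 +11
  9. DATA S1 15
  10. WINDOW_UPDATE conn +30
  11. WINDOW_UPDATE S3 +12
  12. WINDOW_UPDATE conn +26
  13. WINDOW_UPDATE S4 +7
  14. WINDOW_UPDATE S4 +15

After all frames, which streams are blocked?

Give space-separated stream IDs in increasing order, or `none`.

Op 1: conn=14 S1=30 S2=14 S3=30 S4=30 blocked=[]
Op 2: conn=40 S1=30 S2=14 S3=30 S4=30 blocked=[]
Op 3: conn=22 S1=30 S2=14 S3=30 S4=12 blocked=[]
Op 4: conn=22 S1=30 S2=36 S3=30 S4=12 blocked=[]
Op 5: conn=7 S1=30 S2=36 S3=30 S4=-3 blocked=[4]
Op 6: conn=-12 S1=11 S2=36 S3=30 S4=-3 blocked=[1, 2, 3, 4]
Op 7: conn=-32 S1=11 S2=36 S3=30 S4=-23 blocked=[1, 2, 3, 4]
Op 8: conn=-32 S1=11 S2=36 S3=30 S4=-12 blocked=[1, 2, 3, 4]
Op 9: conn=-47 S1=-4 S2=36 S3=30 S4=-12 blocked=[1, 2, 3, 4]
Op 10: conn=-17 S1=-4 S2=36 S3=30 S4=-12 blocked=[1, 2, 3, 4]
Op 11: conn=-17 S1=-4 S2=36 S3=42 S4=-12 blocked=[1, 2, 3, 4]
Op 12: conn=9 S1=-4 S2=36 S3=42 S4=-12 blocked=[1, 4]
Op 13: conn=9 S1=-4 S2=36 S3=42 S4=-5 blocked=[1, 4]
Op 14: conn=9 S1=-4 S2=36 S3=42 S4=10 blocked=[1]

Answer: S1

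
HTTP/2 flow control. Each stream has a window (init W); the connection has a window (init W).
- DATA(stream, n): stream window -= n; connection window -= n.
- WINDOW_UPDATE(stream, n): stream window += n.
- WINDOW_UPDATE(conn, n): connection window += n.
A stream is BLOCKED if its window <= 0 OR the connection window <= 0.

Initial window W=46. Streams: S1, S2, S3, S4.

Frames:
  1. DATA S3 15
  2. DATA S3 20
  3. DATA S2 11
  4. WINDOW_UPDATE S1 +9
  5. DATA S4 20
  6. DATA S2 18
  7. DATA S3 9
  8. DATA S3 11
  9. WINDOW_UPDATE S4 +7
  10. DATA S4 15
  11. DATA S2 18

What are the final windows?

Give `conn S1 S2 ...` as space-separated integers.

Op 1: conn=31 S1=46 S2=46 S3=31 S4=46 blocked=[]
Op 2: conn=11 S1=46 S2=46 S3=11 S4=46 blocked=[]
Op 3: conn=0 S1=46 S2=35 S3=11 S4=46 blocked=[1, 2, 3, 4]
Op 4: conn=0 S1=55 S2=35 S3=11 S4=46 blocked=[1, 2, 3, 4]
Op 5: conn=-20 S1=55 S2=35 S3=11 S4=26 blocked=[1, 2, 3, 4]
Op 6: conn=-38 S1=55 S2=17 S3=11 S4=26 blocked=[1, 2, 3, 4]
Op 7: conn=-47 S1=55 S2=17 S3=2 S4=26 blocked=[1, 2, 3, 4]
Op 8: conn=-58 S1=55 S2=17 S3=-9 S4=26 blocked=[1, 2, 3, 4]
Op 9: conn=-58 S1=55 S2=17 S3=-9 S4=33 blocked=[1, 2, 3, 4]
Op 10: conn=-73 S1=55 S2=17 S3=-9 S4=18 blocked=[1, 2, 3, 4]
Op 11: conn=-91 S1=55 S2=-1 S3=-9 S4=18 blocked=[1, 2, 3, 4]

Answer: -91 55 -1 -9 18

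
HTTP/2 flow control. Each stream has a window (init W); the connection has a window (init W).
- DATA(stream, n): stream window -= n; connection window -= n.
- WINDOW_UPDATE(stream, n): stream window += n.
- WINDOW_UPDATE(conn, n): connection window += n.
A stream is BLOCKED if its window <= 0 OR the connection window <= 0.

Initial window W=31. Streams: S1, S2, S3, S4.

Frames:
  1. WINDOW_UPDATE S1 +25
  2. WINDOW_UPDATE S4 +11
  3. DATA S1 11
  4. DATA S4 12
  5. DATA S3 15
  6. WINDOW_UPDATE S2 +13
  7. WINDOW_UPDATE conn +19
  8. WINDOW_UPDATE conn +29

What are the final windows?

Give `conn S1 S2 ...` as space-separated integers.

Op 1: conn=31 S1=56 S2=31 S3=31 S4=31 blocked=[]
Op 2: conn=31 S1=56 S2=31 S3=31 S4=42 blocked=[]
Op 3: conn=20 S1=45 S2=31 S3=31 S4=42 blocked=[]
Op 4: conn=8 S1=45 S2=31 S3=31 S4=30 blocked=[]
Op 5: conn=-7 S1=45 S2=31 S3=16 S4=30 blocked=[1, 2, 3, 4]
Op 6: conn=-7 S1=45 S2=44 S3=16 S4=30 blocked=[1, 2, 3, 4]
Op 7: conn=12 S1=45 S2=44 S3=16 S4=30 blocked=[]
Op 8: conn=41 S1=45 S2=44 S3=16 S4=30 blocked=[]

Answer: 41 45 44 16 30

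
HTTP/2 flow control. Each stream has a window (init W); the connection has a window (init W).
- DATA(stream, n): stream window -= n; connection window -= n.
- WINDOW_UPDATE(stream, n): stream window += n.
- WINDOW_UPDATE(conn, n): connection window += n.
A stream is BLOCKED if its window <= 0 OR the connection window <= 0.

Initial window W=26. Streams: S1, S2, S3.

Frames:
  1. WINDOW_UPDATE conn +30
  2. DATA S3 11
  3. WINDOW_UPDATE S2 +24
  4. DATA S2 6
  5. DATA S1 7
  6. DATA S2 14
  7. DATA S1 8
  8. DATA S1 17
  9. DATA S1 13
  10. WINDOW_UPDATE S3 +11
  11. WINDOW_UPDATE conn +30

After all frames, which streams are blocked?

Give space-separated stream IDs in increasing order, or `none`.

Answer: S1

Derivation:
Op 1: conn=56 S1=26 S2=26 S3=26 blocked=[]
Op 2: conn=45 S1=26 S2=26 S3=15 blocked=[]
Op 3: conn=45 S1=26 S2=50 S3=15 blocked=[]
Op 4: conn=39 S1=26 S2=44 S3=15 blocked=[]
Op 5: conn=32 S1=19 S2=44 S3=15 blocked=[]
Op 6: conn=18 S1=19 S2=30 S3=15 blocked=[]
Op 7: conn=10 S1=11 S2=30 S3=15 blocked=[]
Op 8: conn=-7 S1=-6 S2=30 S3=15 blocked=[1, 2, 3]
Op 9: conn=-20 S1=-19 S2=30 S3=15 blocked=[1, 2, 3]
Op 10: conn=-20 S1=-19 S2=30 S3=26 blocked=[1, 2, 3]
Op 11: conn=10 S1=-19 S2=30 S3=26 blocked=[1]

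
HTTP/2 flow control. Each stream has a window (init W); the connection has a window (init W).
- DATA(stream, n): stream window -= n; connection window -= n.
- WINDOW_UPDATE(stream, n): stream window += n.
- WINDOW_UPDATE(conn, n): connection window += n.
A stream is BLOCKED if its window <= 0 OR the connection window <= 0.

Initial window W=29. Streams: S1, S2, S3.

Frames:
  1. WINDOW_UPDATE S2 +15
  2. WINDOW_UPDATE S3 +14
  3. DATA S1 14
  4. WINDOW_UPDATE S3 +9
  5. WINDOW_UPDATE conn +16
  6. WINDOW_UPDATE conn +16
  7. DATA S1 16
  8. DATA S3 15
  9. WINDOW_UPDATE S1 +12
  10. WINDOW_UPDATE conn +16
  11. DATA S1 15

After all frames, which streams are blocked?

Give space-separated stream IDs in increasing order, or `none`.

Op 1: conn=29 S1=29 S2=44 S3=29 blocked=[]
Op 2: conn=29 S1=29 S2=44 S3=43 blocked=[]
Op 3: conn=15 S1=15 S2=44 S3=43 blocked=[]
Op 4: conn=15 S1=15 S2=44 S3=52 blocked=[]
Op 5: conn=31 S1=15 S2=44 S3=52 blocked=[]
Op 6: conn=47 S1=15 S2=44 S3=52 blocked=[]
Op 7: conn=31 S1=-1 S2=44 S3=52 blocked=[1]
Op 8: conn=16 S1=-1 S2=44 S3=37 blocked=[1]
Op 9: conn=16 S1=11 S2=44 S3=37 blocked=[]
Op 10: conn=32 S1=11 S2=44 S3=37 blocked=[]
Op 11: conn=17 S1=-4 S2=44 S3=37 blocked=[1]

Answer: S1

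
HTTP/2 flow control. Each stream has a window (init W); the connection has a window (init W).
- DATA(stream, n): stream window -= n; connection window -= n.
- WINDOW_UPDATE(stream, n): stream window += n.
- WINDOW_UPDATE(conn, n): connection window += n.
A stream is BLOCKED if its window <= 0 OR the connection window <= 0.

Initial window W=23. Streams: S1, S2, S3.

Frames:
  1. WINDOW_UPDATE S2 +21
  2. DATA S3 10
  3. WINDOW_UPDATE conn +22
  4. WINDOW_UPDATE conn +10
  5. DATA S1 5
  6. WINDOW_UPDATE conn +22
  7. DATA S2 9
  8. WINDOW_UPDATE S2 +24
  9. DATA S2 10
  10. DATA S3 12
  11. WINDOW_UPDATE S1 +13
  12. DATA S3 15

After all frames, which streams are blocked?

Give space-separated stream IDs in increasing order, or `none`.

Answer: S3

Derivation:
Op 1: conn=23 S1=23 S2=44 S3=23 blocked=[]
Op 2: conn=13 S1=23 S2=44 S3=13 blocked=[]
Op 3: conn=35 S1=23 S2=44 S3=13 blocked=[]
Op 4: conn=45 S1=23 S2=44 S3=13 blocked=[]
Op 5: conn=40 S1=18 S2=44 S3=13 blocked=[]
Op 6: conn=62 S1=18 S2=44 S3=13 blocked=[]
Op 7: conn=53 S1=18 S2=35 S3=13 blocked=[]
Op 8: conn=53 S1=18 S2=59 S3=13 blocked=[]
Op 9: conn=43 S1=18 S2=49 S3=13 blocked=[]
Op 10: conn=31 S1=18 S2=49 S3=1 blocked=[]
Op 11: conn=31 S1=31 S2=49 S3=1 blocked=[]
Op 12: conn=16 S1=31 S2=49 S3=-14 blocked=[3]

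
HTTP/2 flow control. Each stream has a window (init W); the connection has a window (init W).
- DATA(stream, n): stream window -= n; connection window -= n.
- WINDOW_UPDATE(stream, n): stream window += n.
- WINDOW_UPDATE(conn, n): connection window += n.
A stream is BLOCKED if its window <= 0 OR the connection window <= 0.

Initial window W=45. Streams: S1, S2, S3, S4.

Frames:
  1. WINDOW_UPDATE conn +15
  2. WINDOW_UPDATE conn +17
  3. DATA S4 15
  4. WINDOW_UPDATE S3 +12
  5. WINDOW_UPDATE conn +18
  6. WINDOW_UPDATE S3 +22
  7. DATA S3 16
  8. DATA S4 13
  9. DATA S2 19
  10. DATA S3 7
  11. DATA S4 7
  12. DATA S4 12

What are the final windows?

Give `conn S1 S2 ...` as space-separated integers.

Op 1: conn=60 S1=45 S2=45 S3=45 S4=45 blocked=[]
Op 2: conn=77 S1=45 S2=45 S3=45 S4=45 blocked=[]
Op 3: conn=62 S1=45 S2=45 S3=45 S4=30 blocked=[]
Op 4: conn=62 S1=45 S2=45 S3=57 S4=30 blocked=[]
Op 5: conn=80 S1=45 S2=45 S3=57 S4=30 blocked=[]
Op 6: conn=80 S1=45 S2=45 S3=79 S4=30 blocked=[]
Op 7: conn=64 S1=45 S2=45 S3=63 S4=30 blocked=[]
Op 8: conn=51 S1=45 S2=45 S3=63 S4=17 blocked=[]
Op 9: conn=32 S1=45 S2=26 S3=63 S4=17 blocked=[]
Op 10: conn=25 S1=45 S2=26 S3=56 S4=17 blocked=[]
Op 11: conn=18 S1=45 S2=26 S3=56 S4=10 blocked=[]
Op 12: conn=6 S1=45 S2=26 S3=56 S4=-2 blocked=[4]

Answer: 6 45 26 56 -2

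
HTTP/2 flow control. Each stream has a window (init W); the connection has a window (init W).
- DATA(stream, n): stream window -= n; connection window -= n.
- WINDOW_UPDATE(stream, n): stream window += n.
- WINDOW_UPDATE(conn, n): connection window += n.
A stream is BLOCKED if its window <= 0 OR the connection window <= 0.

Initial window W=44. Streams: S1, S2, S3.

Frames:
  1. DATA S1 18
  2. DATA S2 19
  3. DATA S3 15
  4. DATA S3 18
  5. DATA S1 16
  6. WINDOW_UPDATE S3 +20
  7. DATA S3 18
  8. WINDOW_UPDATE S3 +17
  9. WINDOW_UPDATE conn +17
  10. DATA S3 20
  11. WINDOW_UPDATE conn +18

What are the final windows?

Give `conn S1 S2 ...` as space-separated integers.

Answer: -45 10 25 10

Derivation:
Op 1: conn=26 S1=26 S2=44 S3=44 blocked=[]
Op 2: conn=7 S1=26 S2=25 S3=44 blocked=[]
Op 3: conn=-8 S1=26 S2=25 S3=29 blocked=[1, 2, 3]
Op 4: conn=-26 S1=26 S2=25 S3=11 blocked=[1, 2, 3]
Op 5: conn=-42 S1=10 S2=25 S3=11 blocked=[1, 2, 3]
Op 6: conn=-42 S1=10 S2=25 S3=31 blocked=[1, 2, 3]
Op 7: conn=-60 S1=10 S2=25 S3=13 blocked=[1, 2, 3]
Op 8: conn=-60 S1=10 S2=25 S3=30 blocked=[1, 2, 3]
Op 9: conn=-43 S1=10 S2=25 S3=30 blocked=[1, 2, 3]
Op 10: conn=-63 S1=10 S2=25 S3=10 blocked=[1, 2, 3]
Op 11: conn=-45 S1=10 S2=25 S3=10 blocked=[1, 2, 3]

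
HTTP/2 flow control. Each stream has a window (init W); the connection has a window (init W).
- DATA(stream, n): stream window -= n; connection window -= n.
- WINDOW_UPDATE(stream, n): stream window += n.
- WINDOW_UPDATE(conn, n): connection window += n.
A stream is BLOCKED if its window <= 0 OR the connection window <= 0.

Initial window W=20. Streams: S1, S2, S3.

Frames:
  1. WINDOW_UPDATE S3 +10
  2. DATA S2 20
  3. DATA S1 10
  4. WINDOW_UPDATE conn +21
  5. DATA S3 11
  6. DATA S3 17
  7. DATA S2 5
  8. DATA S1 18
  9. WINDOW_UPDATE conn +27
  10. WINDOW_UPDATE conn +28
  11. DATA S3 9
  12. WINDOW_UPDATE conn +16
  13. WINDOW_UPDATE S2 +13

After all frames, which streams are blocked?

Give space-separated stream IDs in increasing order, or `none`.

Op 1: conn=20 S1=20 S2=20 S3=30 blocked=[]
Op 2: conn=0 S1=20 S2=0 S3=30 blocked=[1, 2, 3]
Op 3: conn=-10 S1=10 S2=0 S3=30 blocked=[1, 2, 3]
Op 4: conn=11 S1=10 S2=0 S3=30 blocked=[2]
Op 5: conn=0 S1=10 S2=0 S3=19 blocked=[1, 2, 3]
Op 6: conn=-17 S1=10 S2=0 S3=2 blocked=[1, 2, 3]
Op 7: conn=-22 S1=10 S2=-5 S3=2 blocked=[1, 2, 3]
Op 8: conn=-40 S1=-8 S2=-5 S3=2 blocked=[1, 2, 3]
Op 9: conn=-13 S1=-8 S2=-5 S3=2 blocked=[1, 2, 3]
Op 10: conn=15 S1=-8 S2=-5 S3=2 blocked=[1, 2]
Op 11: conn=6 S1=-8 S2=-5 S3=-7 blocked=[1, 2, 3]
Op 12: conn=22 S1=-8 S2=-5 S3=-7 blocked=[1, 2, 3]
Op 13: conn=22 S1=-8 S2=8 S3=-7 blocked=[1, 3]

Answer: S1 S3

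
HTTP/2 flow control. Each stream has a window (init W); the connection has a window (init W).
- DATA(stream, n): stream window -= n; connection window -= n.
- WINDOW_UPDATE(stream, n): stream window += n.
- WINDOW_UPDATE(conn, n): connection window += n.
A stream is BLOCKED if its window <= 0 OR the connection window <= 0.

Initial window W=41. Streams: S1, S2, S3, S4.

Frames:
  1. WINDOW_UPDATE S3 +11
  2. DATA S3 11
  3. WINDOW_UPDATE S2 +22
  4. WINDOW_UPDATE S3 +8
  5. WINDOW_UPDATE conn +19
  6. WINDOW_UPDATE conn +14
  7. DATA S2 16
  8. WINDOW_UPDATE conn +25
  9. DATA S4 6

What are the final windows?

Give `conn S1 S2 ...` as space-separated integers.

Answer: 66 41 47 49 35

Derivation:
Op 1: conn=41 S1=41 S2=41 S3=52 S4=41 blocked=[]
Op 2: conn=30 S1=41 S2=41 S3=41 S4=41 blocked=[]
Op 3: conn=30 S1=41 S2=63 S3=41 S4=41 blocked=[]
Op 4: conn=30 S1=41 S2=63 S3=49 S4=41 blocked=[]
Op 5: conn=49 S1=41 S2=63 S3=49 S4=41 blocked=[]
Op 6: conn=63 S1=41 S2=63 S3=49 S4=41 blocked=[]
Op 7: conn=47 S1=41 S2=47 S3=49 S4=41 blocked=[]
Op 8: conn=72 S1=41 S2=47 S3=49 S4=41 blocked=[]
Op 9: conn=66 S1=41 S2=47 S3=49 S4=35 blocked=[]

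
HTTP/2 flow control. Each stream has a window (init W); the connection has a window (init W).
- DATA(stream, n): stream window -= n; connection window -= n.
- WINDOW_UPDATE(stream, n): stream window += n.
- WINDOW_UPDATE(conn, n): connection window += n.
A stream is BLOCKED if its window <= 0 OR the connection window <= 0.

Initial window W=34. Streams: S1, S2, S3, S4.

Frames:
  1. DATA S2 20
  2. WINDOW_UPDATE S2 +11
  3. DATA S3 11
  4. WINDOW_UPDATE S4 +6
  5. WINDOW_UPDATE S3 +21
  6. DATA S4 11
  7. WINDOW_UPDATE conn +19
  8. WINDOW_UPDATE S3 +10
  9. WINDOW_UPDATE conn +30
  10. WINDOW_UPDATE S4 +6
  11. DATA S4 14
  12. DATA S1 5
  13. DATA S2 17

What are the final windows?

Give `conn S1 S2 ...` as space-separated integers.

Op 1: conn=14 S1=34 S2=14 S3=34 S4=34 blocked=[]
Op 2: conn=14 S1=34 S2=25 S3=34 S4=34 blocked=[]
Op 3: conn=3 S1=34 S2=25 S3=23 S4=34 blocked=[]
Op 4: conn=3 S1=34 S2=25 S3=23 S4=40 blocked=[]
Op 5: conn=3 S1=34 S2=25 S3=44 S4=40 blocked=[]
Op 6: conn=-8 S1=34 S2=25 S3=44 S4=29 blocked=[1, 2, 3, 4]
Op 7: conn=11 S1=34 S2=25 S3=44 S4=29 blocked=[]
Op 8: conn=11 S1=34 S2=25 S3=54 S4=29 blocked=[]
Op 9: conn=41 S1=34 S2=25 S3=54 S4=29 blocked=[]
Op 10: conn=41 S1=34 S2=25 S3=54 S4=35 blocked=[]
Op 11: conn=27 S1=34 S2=25 S3=54 S4=21 blocked=[]
Op 12: conn=22 S1=29 S2=25 S3=54 S4=21 blocked=[]
Op 13: conn=5 S1=29 S2=8 S3=54 S4=21 blocked=[]

Answer: 5 29 8 54 21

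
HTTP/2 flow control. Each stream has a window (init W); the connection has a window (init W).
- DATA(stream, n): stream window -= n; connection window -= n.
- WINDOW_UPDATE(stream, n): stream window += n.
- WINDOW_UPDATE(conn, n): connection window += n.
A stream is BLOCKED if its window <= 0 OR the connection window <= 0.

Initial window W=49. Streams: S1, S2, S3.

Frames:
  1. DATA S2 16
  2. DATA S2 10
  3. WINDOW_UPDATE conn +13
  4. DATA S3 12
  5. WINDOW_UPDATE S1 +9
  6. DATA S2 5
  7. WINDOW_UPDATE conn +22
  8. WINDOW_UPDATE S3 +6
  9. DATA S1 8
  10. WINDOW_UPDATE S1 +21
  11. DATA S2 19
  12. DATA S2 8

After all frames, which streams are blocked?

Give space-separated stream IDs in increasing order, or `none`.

Op 1: conn=33 S1=49 S2=33 S3=49 blocked=[]
Op 2: conn=23 S1=49 S2=23 S3=49 blocked=[]
Op 3: conn=36 S1=49 S2=23 S3=49 blocked=[]
Op 4: conn=24 S1=49 S2=23 S3=37 blocked=[]
Op 5: conn=24 S1=58 S2=23 S3=37 blocked=[]
Op 6: conn=19 S1=58 S2=18 S3=37 blocked=[]
Op 7: conn=41 S1=58 S2=18 S3=37 blocked=[]
Op 8: conn=41 S1=58 S2=18 S3=43 blocked=[]
Op 9: conn=33 S1=50 S2=18 S3=43 blocked=[]
Op 10: conn=33 S1=71 S2=18 S3=43 blocked=[]
Op 11: conn=14 S1=71 S2=-1 S3=43 blocked=[2]
Op 12: conn=6 S1=71 S2=-9 S3=43 blocked=[2]

Answer: S2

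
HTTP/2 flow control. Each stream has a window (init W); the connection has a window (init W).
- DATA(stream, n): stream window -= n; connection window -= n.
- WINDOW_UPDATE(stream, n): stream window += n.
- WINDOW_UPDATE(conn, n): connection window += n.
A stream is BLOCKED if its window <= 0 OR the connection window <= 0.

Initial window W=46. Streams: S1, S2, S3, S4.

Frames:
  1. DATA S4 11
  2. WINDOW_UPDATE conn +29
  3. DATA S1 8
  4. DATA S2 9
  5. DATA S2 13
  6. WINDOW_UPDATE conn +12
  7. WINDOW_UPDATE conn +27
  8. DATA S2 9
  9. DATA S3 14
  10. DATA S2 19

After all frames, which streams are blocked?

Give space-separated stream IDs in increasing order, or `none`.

Answer: S2

Derivation:
Op 1: conn=35 S1=46 S2=46 S3=46 S4=35 blocked=[]
Op 2: conn=64 S1=46 S2=46 S3=46 S4=35 blocked=[]
Op 3: conn=56 S1=38 S2=46 S3=46 S4=35 blocked=[]
Op 4: conn=47 S1=38 S2=37 S3=46 S4=35 blocked=[]
Op 5: conn=34 S1=38 S2=24 S3=46 S4=35 blocked=[]
Op 6: conn=46 S1=38 S2=24 S3=46 S4=35 blocked=[]
Op 7: conn=73 S1=38 S2=24 S3=46 S4=35 blocked=[]
Op 8: conn=64 S1=38 S2=15 S3=46 S4=35 blocked=[]
Op 9: conn=50 S1=38 S2=15 S3=32 S4=35 blocked=[]
Op 10: conn=31 S1=38 S2=-4 S3=32 S4=35 blocked=[2]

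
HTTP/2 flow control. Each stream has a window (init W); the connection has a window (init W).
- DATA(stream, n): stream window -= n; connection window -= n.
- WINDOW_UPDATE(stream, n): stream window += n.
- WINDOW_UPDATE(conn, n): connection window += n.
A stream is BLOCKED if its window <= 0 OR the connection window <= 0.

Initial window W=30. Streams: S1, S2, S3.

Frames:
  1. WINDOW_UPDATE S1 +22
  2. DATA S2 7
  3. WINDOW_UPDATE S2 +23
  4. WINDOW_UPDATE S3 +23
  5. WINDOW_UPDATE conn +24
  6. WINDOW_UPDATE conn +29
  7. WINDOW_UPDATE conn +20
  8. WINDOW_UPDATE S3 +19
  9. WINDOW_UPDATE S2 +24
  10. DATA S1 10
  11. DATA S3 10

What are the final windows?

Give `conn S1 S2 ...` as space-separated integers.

Op 1: conn=30 S1=52 S2=30 S3=30 blocked=[]
Op 2: conn=23 S1=52 S2=23 S3=30 blocked=[]
Op 3: conn=23 S1=52 S2=46 S3=30 blocked=[]
Op 4: conn=23 S1=52 S2=46 S3=53 blocked=[]
Op 5: conn=47 S1=52 S2=46 S3=53 blocked=[]
Op 6: conn=76 S1=52 S2=46 S3=53 blocked=[]
Op 7: conn=96 S1=52 S2=46 S3=53 blocked=[]
Op 8: conn=96 S1=52 S2=46 S3=72 blocked=[]
Op 9: conn=96 S1=52 S2=70 S3=72 blocked=[]
Op 10: conn=86 S1=42 S2=70 S3=72 blocked=[]
Op 11: conn=76 S1=42 S2=70 S3=62 blocked=[]

Answer: 76 42 70 62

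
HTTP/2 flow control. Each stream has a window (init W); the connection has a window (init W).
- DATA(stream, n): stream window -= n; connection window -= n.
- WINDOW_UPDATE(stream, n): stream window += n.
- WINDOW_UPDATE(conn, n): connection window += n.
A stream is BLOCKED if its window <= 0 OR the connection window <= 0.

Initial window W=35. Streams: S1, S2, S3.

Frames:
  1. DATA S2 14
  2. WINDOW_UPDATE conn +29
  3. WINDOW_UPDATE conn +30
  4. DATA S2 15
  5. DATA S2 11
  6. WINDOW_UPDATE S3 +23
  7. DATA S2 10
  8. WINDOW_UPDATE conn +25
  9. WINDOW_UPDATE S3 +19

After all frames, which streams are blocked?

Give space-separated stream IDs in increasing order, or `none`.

Answer: S2

Derivation:
Op 1: conn=21 S1=35 S2=21 S3=35 blocked=[]
Op 2: conn=50 S1=35 S2=21 S3=35 blocked=[]
Op 3: conn=80 S1=35 S2=21 S3=35 blocked=[]
Op 4: conn=65 S1=35 S2=6 S3=35 blocked=[]
Op 5: conn=54 S1=35 S2=-5 S3=35 blocked=[2]
Op 6: conn=54 S1=35 S2=-5 S3=58 blocked=[2]
Op 7: conn=44 S1=35 S2=-15 S3=58 blocked=[2]
Op 8: conn=69 S1=35 S2=-15 S3=58 blocked=[2]
Op 9: conn=69 S1=35 S2=-15 S3=77 blocked=[2]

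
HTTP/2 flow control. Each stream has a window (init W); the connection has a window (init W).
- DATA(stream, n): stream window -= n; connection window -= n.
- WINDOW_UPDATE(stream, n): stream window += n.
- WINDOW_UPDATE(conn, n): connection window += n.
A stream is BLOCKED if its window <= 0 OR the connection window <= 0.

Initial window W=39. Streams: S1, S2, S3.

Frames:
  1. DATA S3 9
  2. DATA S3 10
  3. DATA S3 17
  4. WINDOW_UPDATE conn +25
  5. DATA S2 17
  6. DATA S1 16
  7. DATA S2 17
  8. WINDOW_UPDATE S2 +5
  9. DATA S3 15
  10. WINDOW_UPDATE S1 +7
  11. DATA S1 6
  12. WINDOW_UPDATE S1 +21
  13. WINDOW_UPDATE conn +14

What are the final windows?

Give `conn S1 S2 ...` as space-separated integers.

Op 1: conn=30 S1=39 S2=39 S3=30 blocked=[]
Op 2: conn=20 S1=39 S2=39 S3=20 blocked=[]
Op 3: conn=3 S1=39 S2=39 S3=3 blocked=[]
Op 4: conn=28 S1=39 S2=39 S3=3 blocked=[]
Op 5: conn=11 S1=39 S2=22 S3=3 blocked=[]
Op 6: conn=-5 S1=23 S2=22 S3=3 blocked=[1, 2, 3]
Op 7: conn=-22 S1=23 S2=5 S3=3 blocked=[1, 2, 3]
Op 8: conn=-22 S1=23 S2=10 S3=3 blocked=[1, 2, 3]
Op 9: conn=-37 S1=23 S2=10 S3=-12 blocked=[1, 2, 3]
Op 10: conn=-37 S1=30 S2=10 S3=-12 blocked=[1, 2, 3]
Op 11: conn=-43 S1=24 S2=10 S3=-12 blocked=[1, 2, 3]
Op 12: conn=-43 S1=45 S2=10 S3=-12 blocked=[1, 2, 3]
Op 13: conn=-29 S1=45 S2=10 S3=-12 blocked=[1, 2, 3]

Answer: -29 45 10 -12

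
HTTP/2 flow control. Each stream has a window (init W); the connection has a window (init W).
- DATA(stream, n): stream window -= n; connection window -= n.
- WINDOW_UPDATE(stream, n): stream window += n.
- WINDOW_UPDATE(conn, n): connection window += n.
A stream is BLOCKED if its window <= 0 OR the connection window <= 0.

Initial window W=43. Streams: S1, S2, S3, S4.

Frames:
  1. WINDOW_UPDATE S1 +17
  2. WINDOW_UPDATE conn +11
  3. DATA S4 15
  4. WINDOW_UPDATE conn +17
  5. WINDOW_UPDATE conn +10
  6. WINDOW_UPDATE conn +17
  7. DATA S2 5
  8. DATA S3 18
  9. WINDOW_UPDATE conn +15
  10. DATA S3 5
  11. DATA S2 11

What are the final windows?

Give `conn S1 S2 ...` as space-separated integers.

Answer: 59 60 27 20 28

Derivation:
Op 1: conn=43 S1=60 S2=43 S3=43 S4=43 blocked=[]
Op 2: conn=54 S1=60 S2=43 S3=43 S4=43 blocked=[]
Op 3: conn=39 S1=60 S2=43 S3=43 S4=28 blocked=[]
Op 4: conn=56 S1=60 S2=43 S3=43 S4=28 blocked=[]
Op 5: conn=66 S1=60 S2=43 S3=43 S4=28 blocked=[]
Op 6: conn=83 S1=60 S2=43 S3=43 S4=28 blocked=[]
Op 7: conn=78 S1=60 S2=38 S3=43 S4=28 blocked=[]
Op 8: conn=60 S1=60 S2=38 S3=25 S4=28 blocked=[]
Op 9: conn=75 S1=60 S2=38 S3=25 S4=28 blocked=[]
Op 10: conn=70 S1=60 S2=38 S3=20 S4=28 blocked=[]
Op 11: conn=59 S1=60 S2=27 S3=20 S4=28 blocked=[]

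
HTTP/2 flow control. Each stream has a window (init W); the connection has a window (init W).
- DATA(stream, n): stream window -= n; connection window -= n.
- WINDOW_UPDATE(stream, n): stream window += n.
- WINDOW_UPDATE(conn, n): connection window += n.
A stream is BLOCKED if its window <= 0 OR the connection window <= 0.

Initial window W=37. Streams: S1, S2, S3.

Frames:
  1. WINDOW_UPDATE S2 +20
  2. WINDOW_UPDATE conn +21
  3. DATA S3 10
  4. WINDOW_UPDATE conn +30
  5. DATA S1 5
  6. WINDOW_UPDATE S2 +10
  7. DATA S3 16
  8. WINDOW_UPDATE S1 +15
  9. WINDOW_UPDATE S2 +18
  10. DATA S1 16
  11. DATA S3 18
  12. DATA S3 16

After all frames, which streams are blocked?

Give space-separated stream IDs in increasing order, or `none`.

Answer: S3

Derivation:
Op 1: conn=37 S1=37 S2=57 S3=37 blocked=[]
Op 2: conn=58 S1=37 S2=57 S3=37 blocked=[]
Op 3: conn=48 S1=37 S2=57 S3=27 blocked=[]
Op 4: conn=78 S1=37 S2=57 S3=27 blocked=[]
Op 5: conn=73 S1=32 S2=57 S3=27 blocked=[]
Op 6: conn=73 S1=32 S2=67 S3=27 blocked=[]
Op 7: conn=57 S1=32 S2=67 S3=11 blocked=[]
Op 8: conn=57 S1=47 S2=67 S3=11 blocked=[]
Op 9: conn=57 S1=47 S2=85 S3=11 blocked=[]
Op 10: conn=41 S1=31 S2=85 S3=11 blocked=[]
Op 11: conn=23 S1=31 S2=85 S3=-7 blocked=[3]
Op 12: conn=7 S1=31 S2=85 S3=-23 blocked=[3]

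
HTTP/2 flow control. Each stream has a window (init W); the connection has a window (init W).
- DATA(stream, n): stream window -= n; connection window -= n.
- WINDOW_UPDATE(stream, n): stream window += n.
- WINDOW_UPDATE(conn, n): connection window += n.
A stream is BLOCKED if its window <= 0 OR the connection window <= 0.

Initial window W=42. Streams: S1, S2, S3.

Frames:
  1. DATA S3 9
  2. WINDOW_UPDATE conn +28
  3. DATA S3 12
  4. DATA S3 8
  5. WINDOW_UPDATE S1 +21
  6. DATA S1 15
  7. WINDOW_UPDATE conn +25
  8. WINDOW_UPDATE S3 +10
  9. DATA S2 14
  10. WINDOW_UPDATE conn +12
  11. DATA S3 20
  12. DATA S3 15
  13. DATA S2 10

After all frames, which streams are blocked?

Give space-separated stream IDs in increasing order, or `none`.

Op 1: conn=33 S1=42 S2=42 S3=33 blocked=[]
Op 2: conn=61 S1=42 S2=42 S3=33 blocked=[]
Op 3: conn=49 S1=42 S2=42 S3=21 blocked=[]
Op 4: conn=41 S1=42 S2=42 S3=13 blocked=[]
Op 5: conn=41 S1=63 S2=42 S3=13 blocked=[]
Op 6: conn=26 S1=48 S2=42 S3=13 blocked=[]
Op 7: conn=51 S1=48 S2=42 S3=13 blocked=[]
Op 8: conn=51 S1=48 S2=42 S3=23 blocked=[]
Op 9: conn=37 S1=48 S2=28 S3=23 blocked=[]
Op 10: conn=49 S1=48 S2=28 S3=23 blocked=[]
Op 11: conn=29 S1=48 S2=28 S3=3 blocked=[]
Op 12: conn=14 S1=48 S2=28 S3=-12 blocked=[3]
Op 13: conn=4 S1=48 S2=18 S3=-12 blocked=[3]

Answer: S3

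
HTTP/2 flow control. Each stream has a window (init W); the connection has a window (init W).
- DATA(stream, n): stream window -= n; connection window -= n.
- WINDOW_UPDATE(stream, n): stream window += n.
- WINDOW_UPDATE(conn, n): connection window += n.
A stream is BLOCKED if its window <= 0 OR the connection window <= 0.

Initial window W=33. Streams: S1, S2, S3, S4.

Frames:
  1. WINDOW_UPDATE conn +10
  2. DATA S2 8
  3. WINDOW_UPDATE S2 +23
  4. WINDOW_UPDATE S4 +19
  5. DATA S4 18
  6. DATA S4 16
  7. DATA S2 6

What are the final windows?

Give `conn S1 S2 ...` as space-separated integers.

Op 1: conn=43 S1=33 S2=33 S3=33 S4=33 blocked=[]
Op 2: conn=35 S1=33 S2=25 S3=33 S4=33 blocked=[]
Op 3: conn=35 S1=33 S2=48 S3=33 S4=33 blocked=[]
Op 4: conn=35 S1=33 S2=48 S3=33 S4=52 blocked=[]
Op 5: conn=17 S1=33 S2=48 S3=33 S4=34 blocked=[]
Op 6: conn=1 S1=33 S2=48 S3=33 S4=18 blocked=[]
Op 7: conn=-5 S1=33 S2=42 S3=33 S4=18 blocked=[1, 2, 3, 4]

Answer: -5 33 42 33 18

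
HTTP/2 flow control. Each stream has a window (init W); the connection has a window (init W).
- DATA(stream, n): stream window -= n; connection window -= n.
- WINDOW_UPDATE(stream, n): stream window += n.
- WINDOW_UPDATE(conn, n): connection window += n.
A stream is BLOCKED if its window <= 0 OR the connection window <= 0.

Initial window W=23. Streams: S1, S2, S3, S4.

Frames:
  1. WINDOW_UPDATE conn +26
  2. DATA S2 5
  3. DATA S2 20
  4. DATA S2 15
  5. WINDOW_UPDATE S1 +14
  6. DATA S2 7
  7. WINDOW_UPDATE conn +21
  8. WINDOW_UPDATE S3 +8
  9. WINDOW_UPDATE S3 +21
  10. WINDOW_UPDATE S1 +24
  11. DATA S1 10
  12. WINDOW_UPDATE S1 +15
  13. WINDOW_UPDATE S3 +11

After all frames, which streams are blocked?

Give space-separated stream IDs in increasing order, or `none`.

Op 1: conn=49 S1=23 S2=23 S3=23 S4=23 blocked=[]
Op 2: conn=44 S1=23 S2=18 S3=23 S4=23 blocked=[]
Op 3: conn=24 S1=23 S2=-2 S3=23 S4=23 blocked=[2]
Op 4: conn=9 S1=23 S2=-17 S3=23 S4=23 blocked=[2]
Op 5: conn=9 S1=37 S2=-17 S3=23 S4=23 blocked=[2]
Op 6: conn=2 S1=37 S2=-24 S3=23 S4=23 blocked=[2]
Op 7: conn=23 S1=37 S2=-24 S3=23 S4=23 blocked=[2]
Op 8: conn=23 S1=37 S2=-24 S3=31 S4=23 blocked=[2]
Op 9: conn=23 S1=37 S2=-24 S3=52 S4=23 blocked=[2]
Op 10: conn=23 S1=61 S2=-24 S3=52 S4=23 blocked=[2]
Op 11: conn=13 S1=51 S2=-24 S3=52 S4=23 blocked=[2]
Op 12: conn=13 S1=66 S2=-24 S3=52 S4=23 blocked=[2]
Op 13: conn=13 S1=66 S2=-24 S3=63 S4=23 blocked=[2]

Answer: S2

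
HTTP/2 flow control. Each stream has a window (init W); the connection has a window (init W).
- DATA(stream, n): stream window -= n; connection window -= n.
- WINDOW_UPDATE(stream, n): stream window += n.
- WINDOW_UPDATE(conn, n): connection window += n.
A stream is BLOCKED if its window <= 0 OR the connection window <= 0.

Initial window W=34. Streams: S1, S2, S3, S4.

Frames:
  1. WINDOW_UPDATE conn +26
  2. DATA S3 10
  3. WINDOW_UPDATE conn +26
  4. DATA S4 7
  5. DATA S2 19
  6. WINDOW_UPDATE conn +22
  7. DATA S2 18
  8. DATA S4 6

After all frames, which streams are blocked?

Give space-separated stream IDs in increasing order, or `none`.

Answer: S2

Derivation:
Op 1: conn=60 S1=34 S2=34 S3=34 S4=34 blocked=[]
Op 2: conn=50 S1=34 S2=34 S3=24 S4=34 blocked=[]
Op 3: conn=76 S1=34 S2=34 S3=24 S4=34 blocked=[]
Op 4: conn=69 S1=34 S2=34 S3=24 S4=27 blocked=[]
Op 5: conn=50 S1=34 S2=15 S3=24 S4=27 blocked=[]
Op 6: conn=72 S1=34 S2=15 S3=24 S4=27 blocked=[]
Op 7: conn=54 S1=34 S2=-3 S3=24 S4=27 blocked=[2]
Op 8: conn=48 S1=34 S2=-3 S3=24 S4=21 blocked=[2]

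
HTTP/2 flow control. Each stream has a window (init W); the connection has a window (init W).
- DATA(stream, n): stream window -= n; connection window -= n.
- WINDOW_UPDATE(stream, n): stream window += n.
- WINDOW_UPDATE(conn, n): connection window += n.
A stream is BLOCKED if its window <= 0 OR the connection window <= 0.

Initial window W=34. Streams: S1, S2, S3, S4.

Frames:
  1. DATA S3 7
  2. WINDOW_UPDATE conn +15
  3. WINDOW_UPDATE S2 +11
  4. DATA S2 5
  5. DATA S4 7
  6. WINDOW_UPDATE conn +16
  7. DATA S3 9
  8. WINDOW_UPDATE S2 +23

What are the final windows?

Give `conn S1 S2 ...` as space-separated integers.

Answer: 37 34 63 18 27

Derivation:
Op 1: conn=27 S1=34 S2=34 S3=27 S4=34 blocked=[]
Op 2: conn=42 S1=34 S2=34 S3=27 S4=34 blocked=[]
Op 3: conn=42 S1=34 S2=45 S3=27 S4=34 blocked=[]
Op 4: conn=37 S1=34 S2=40 S3=27 S4=34 blocked=[]
Op 5: conn=30 S1=34 S2=40 S3=27 S4=27 blocked=[]
Op 6: conn=46 S1=34 S2=40 S3=27 S4=27 blocked=[]
Op 7: conn=37 S1=34 S2=40 S3=18 S4=27 blocked=[]
Op 8: conn=37 S1=34 S2=63 S3=18 S4=27 blocked=[]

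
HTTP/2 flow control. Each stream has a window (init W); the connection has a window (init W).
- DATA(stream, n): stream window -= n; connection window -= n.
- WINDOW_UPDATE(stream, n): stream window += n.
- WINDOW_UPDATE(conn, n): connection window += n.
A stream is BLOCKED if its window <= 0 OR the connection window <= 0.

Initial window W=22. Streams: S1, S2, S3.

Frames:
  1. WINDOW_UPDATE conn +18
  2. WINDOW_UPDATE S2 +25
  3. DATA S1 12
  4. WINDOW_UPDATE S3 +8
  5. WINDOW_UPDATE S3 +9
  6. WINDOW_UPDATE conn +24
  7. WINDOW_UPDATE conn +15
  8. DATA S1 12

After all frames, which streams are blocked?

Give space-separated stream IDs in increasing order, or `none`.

Op 1: conn=40 S1=22 S2=22 S3=22 blocked=[]
Op 2: conn=40 S1=22 S2=47 S3=22 blocked=[]
Op 3: conn=28 S1=10 S2=47 S3=22 blocked=[]
Op 4: conn=28 S1=10 S2=47 S3=30 blocked=[]
Op 5: conn=28 S1=10 S2=47 S3=39 blocked=[]
Op 6: conn=52 S1=10 S2=47 S3=39 blocked=[]
Op 7: conn=67 S1=10 S2=47 S3=39 blocked=[]
Op 8: conn=55 S1=-2 S2=47 S3=39 blocked=[1]

Answer: S1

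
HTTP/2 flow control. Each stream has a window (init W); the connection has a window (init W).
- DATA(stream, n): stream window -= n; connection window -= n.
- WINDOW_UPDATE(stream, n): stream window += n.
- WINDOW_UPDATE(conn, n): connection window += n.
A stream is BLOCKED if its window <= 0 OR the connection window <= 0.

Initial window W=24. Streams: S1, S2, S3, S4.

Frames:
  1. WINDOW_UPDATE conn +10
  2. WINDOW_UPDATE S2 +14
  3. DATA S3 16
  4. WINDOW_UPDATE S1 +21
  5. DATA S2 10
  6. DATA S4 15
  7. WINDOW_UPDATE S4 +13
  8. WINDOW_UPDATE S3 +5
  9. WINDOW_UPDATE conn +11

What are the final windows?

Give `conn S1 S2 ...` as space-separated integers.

Answer: 4 45 28 13 22

Derivation:
Op 1: conn=34 S1=24 S2=24 S3=24 S4=24 blocked=[]
Op 2: conn=34 S1=24 S2=38 S3=24 S4=24 blocked=[]
Op 3: conn=18 S1=24 S2=38 S3=8 S4=24 blocked=[]
Op 4: conn=18 S1=45 S2=38 S3=8 S4=24 blocked=[]
Op 5: conn=8 S1=45 S2=28 S3=8 S4=24 blocked=[]
Op 6: conn=-7 S1=45 S2=28 S3=8 S4=9 blocked=[1, 2, 3, 4]
Op 7: conn=-7 S1=45 S2=28 S3=8 S4=22 blocked=[1, 2, 3, 4]
Op 8: conn=-7 S1=45 S2=28 S3=13 S4=22 blocked=[1, 2, 3, 4]
Op 9: conn=4 S1=45 S2=28 S3=13 S4=22 blocked=[]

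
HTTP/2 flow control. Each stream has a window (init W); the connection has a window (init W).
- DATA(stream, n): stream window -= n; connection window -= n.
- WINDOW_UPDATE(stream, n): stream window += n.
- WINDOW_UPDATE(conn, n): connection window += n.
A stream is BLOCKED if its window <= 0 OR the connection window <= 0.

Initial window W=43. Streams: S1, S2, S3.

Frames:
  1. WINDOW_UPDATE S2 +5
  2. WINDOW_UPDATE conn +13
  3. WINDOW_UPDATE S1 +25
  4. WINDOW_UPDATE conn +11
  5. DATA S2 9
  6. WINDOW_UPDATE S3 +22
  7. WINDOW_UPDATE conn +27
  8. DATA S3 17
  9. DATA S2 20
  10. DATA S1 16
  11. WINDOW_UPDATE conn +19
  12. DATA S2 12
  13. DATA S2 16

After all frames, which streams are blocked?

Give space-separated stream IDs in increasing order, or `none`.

Answer: S2

Derivation:
Op 1: conn=43 S1=43 S2=48 S3=43 blocked=[]
Op 2: conn=56 S1=43 S2=48 S3=43 blocked=[]
Op 3: conn=56 S1=68 S2=48 S3=43 blocked=[]
Op 4: conn=67 S1=68 S2=48 S3=43 blocked=[]
Op 5: conn=58 S1=68 S2=39 S3=43 blocked=[]
Op 6: conn=58 S1=68 S2=39 S3=65 blocked=[]
Op 7: conn=85 S1=68 S2=39 S3=65 blocked=[]
Op 8: conn=68 S1=68 S2=39 S3=48 blocked=[]
Op 9: conn=48 S1=68 S2=19 S3=48 blocked=[]
Op 10: conn=32 S1=52 S2=19 S3=48 blocked=[]
Op 11: conn=51 S1=52 S2=19 S3=48 blocked=[]
Op 12: conn=39 S1=52 S2=7 S3=48 blocked=[]
Op 13: conn=23 S1=52 S2=-9 S3=48 blocked=[2]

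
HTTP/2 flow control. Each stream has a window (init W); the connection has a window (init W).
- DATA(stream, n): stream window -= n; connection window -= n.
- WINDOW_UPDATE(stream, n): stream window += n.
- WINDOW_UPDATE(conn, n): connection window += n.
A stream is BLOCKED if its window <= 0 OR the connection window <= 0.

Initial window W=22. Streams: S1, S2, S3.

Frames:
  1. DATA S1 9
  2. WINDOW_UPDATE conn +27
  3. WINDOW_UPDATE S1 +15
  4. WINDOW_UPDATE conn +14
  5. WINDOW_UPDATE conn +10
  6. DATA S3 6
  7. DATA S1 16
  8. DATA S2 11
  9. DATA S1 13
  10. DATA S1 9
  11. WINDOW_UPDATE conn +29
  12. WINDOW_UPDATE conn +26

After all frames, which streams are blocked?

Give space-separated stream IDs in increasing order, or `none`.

Op 1: conn=13 S1=13 S2=22 S3=22 blocked=[]
Op 2: conn=40 S1=13 S2=22 S3=22 blocked=[]
Op 3: conn=40 S1=28 S2=22 S3=22 blocked=[]
Op 4: conn=54 S1=28 S2=22 S3=22 blocked=[]
Op 5: conn=64 S1=28 S2=22 S3=22 blocked=[]
Op 6: conn=58 S1=28 S2=22 S3=16 blocked=[]
Op 7: conn=42 S1=12 S2=22 S3=16 blocked=[]
Op 8: conn=31 S1=12 S2=11 S3=16 blocked=[]
Op 9: conn=18 S1=-1 S2=11 S3=16 blocked=[1]
Op 10: conn=9 S1=-10 S2=11 S3=16 blocked=[1]
Op 11: conn=38 S1=-10 S2=11 S3=16 blocked=[1]
Op 12: conn=64 S1=-10 S2=11 S3=16 blocked=[1]

Answer: S1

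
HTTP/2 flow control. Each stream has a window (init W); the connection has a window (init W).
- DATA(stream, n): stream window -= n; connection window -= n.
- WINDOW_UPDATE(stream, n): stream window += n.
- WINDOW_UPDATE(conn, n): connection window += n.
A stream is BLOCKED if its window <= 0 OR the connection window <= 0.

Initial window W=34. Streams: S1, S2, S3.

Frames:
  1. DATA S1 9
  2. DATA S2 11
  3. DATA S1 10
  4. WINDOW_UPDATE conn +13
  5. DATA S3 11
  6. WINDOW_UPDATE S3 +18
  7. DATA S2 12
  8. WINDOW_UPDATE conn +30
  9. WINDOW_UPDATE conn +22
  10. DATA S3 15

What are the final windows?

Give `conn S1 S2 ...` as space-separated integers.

Answer: 31 15 11 26

Derivation:
Op 1: conn=25 S1=25 S2=34 S3=34 blocked=[]
Op 2: conn=14 S1=25 S2=23 S3=34 blocked=[]
Op 3: conn=4 S1=15 S2=23 S3=34 blocked=[]
Op 4: conn=17 S1=15 S2=23 S3=34 blocked=[]
Op 5: conn=6 S1=15 S2=23 S3=23 blocked=[]
Op 6: conn=6 S1=15 S2=23 S3=41 blocked=[]
Op 7: conn=-6 S1=15 S2=11 S3=41 blocked=[1, 2, 3]
Op 8: conn=24 S1=15 S2=11 S3=41 blocked=[]
Op 9: conn=46 S1=15 S2=11 S3=41 blocked=[]
Op 10: conn=31 S1=15 S2=11 S3=26 blocked=[]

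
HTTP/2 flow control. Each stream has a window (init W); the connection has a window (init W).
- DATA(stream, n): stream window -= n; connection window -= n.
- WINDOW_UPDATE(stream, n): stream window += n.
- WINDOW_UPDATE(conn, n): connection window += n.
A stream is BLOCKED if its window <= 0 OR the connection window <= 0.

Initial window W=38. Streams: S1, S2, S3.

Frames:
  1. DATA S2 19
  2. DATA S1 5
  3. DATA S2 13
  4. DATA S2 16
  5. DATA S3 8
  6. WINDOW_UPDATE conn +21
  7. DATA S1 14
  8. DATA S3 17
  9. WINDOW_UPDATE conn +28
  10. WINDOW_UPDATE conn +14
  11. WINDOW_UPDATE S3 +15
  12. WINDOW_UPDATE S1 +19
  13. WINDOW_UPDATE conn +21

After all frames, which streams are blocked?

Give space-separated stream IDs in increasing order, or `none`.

Answer: S2

Derivation:
Op 1: conn=19 S1=38 S2=19 S3=38 blocked=[]
Op 2: conn=14 S1=33 S2=19 S3=38 blocked=[]
Op 3: conn=1 S1=33 S2=6 S3=38 blocked=[]
Op 4: conn=-15 S1=33 S2=-10 S3=38 blocked=[1, 2, 3]
Op 5: conn=-23 S1=33 S2=-10 S3=30 blocked=[1, 2, 3]
Op 6: conn=-2 S1=33 S2=-10 S3=30 blocked=[1, 2, 3]
Op 7: conn=-16 S1=19 S2=-10 S3=30 blocked=[1, 2, 3]
Op 8: conn=-33 S1=19 S2=-10 S3=13 blocked=[1, 2, 3]
Op 9: conn=-5 S1=19 S2=-10 S3=13 blocked=[1, 2, 3]
Op 10: conn=9 S1=19 S2=-10 S3=13 blocked=[2]
Op 11: conn=9 S1=19 S2=-10 S3=28 blocked=[2]
Op 12: conn=9 S1=38 S2=-10 S3=28 blocked=[2]
Op 13: conn=30 S1=38 S2=-10 S3=28 blocked=[2]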